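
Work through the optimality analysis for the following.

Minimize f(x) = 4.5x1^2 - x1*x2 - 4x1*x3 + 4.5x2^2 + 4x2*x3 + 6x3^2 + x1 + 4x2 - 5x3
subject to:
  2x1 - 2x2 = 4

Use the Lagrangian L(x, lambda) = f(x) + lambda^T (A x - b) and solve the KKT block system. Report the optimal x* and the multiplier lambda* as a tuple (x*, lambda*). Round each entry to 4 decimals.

Form the Lagrangian:
  L(x, lambda) = (1/2) x^T Q x + c^T x + lambda^T (A x - b)
Stationarity (grad_x L = 0): Q x + c + A^T lambda = 0.
Primal feasibility: A x = b.

This gives the KKT block system:
  [ Q   A^T ] [ x     ]   [-c ]
  [ A    0  ] [ lambda ] = [ b ]

Solving the linear system:
  x*      = (0.6875, -1.3125, 1.0833)
  lambda* = (-2.0833)
  f(x*)   = -0.8229

x* = (0.6875, -1.3125, 1.0833), lambda* = (-2.0833)


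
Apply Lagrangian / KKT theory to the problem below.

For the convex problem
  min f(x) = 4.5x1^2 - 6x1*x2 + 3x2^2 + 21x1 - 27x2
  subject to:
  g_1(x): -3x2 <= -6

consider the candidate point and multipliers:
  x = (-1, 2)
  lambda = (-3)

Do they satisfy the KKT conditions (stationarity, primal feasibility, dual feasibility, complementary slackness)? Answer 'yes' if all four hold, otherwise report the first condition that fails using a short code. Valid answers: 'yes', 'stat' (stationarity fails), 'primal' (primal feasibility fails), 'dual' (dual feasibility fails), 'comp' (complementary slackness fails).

Gradient of f: grad f(x) = Q x + c = (0, -9)
Constraint values g_i(x) = a_i^T x - b_i:
  g_1((-1, 2)) = 0
Stationarity residual: grad f(x) + sum_i lambda_i a_i = (0, 0)
  -> stationarity OK
Primal feasibility (all g_i <= 0): OK
Dual feasibility (all lambda_i >= 0): FAILS
Complementary slackness (lambda_i * g_i(x) = 0 for all i): OK

Verdict: the first failing condition is dual_feasibility -> dual.

dual


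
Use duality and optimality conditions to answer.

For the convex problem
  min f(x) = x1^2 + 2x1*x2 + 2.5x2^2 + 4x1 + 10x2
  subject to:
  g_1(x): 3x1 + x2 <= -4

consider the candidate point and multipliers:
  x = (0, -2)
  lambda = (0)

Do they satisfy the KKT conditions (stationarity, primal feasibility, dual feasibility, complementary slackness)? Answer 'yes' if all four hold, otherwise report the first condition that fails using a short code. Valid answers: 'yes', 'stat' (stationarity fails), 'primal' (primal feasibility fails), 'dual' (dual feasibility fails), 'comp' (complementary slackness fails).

Gradient of f: grad f(x) = Q x + c = (0, 0)
Constraint values g_i(x) = a_i^T x - b_i:
  g_1((0, -2)) = 2
Stationarity residual: grad f(x) + sum_i lambda_i a_i = (0, 0)
  -> stationarity OK
Primal feasibility (all g_i <= 0): FAILS
Dual feasibility (all lambda_i >= 0): OK
Complementary slackness (lambda_i * g_i(x) = 0 for all i): OK

Verdict: the first failing condition is primal_feasibility -> primal.

primal


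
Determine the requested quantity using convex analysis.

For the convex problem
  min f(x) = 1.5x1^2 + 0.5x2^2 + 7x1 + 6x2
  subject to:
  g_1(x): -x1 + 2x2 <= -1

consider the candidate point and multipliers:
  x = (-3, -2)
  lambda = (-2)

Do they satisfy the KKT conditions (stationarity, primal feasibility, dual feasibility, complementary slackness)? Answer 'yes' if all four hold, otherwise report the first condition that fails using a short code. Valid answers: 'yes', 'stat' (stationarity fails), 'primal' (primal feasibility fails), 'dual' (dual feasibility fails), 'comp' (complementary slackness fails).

Gradient of f: grad f(x) = Q x + c = (-2, 4)
Constraint values g_i(x) = a_i^T x - b_i:
  g_1((-3, -2)) = 0
Stationarity residual: grad f(x) + sum_i lambda_i a_i = (0, 0)
  -> stationarity OK
Primal feasibility (all g_i <= 0): OK
Dual feasibility (all lambda_i >= 0): FAILS
Complementary slackness (lambda_i * g_i(x) = 0 for all i): OK

Verdict: the first failing condition is dual_feasibility -> dual.

dual


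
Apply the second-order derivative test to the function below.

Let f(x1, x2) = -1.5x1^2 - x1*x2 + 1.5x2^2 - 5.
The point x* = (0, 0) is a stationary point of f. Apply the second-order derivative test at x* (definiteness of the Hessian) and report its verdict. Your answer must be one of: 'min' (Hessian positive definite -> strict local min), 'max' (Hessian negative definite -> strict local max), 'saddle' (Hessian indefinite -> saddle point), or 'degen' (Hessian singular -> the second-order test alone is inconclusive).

Compute the Hessian H = grad^2 f:
  H = [[-3, -1], [-1, 3]]
Verify stationarity: grad f(x*) = H x* + g = (0, 0).
Eigenvalues of H: -3.1623, 3.1623.
Eigenvalues have mixed signs, so H is indefinite -> x* is a saddle point.

saddle


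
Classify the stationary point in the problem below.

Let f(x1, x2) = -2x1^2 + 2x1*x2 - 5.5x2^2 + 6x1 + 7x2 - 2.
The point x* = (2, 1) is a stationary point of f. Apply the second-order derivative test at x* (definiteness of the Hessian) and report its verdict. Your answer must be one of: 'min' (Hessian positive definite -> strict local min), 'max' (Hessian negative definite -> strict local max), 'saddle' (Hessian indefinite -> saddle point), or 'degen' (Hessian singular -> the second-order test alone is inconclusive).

Compute the Hessian H = grad^2 f:
  H = [[-4, 2], [2, -11]]
Verify stationarity: grad f(x*) = H x* + g = (0, 0).
Eigenvalues of H: -11.5311, -3.4689.
Both eigenvalues < 0, so H is negative definite -> x* is a strict local max.

max


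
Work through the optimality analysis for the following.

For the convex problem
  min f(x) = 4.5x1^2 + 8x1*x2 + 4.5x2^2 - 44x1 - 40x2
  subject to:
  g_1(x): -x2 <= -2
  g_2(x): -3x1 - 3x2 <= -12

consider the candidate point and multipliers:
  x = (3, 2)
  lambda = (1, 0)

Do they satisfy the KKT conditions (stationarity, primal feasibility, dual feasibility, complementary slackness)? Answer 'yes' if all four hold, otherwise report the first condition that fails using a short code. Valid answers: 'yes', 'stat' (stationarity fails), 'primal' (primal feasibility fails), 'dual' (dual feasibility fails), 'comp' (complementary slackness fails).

Gradient of f: grad f(x) = Q x + c = (-1, 2)
Constraint values g_i(x) = a_i^T x - b_i:
  g_1((3, 2)) = 0
  g_2((3, 2)) = -3
Stationarity residual: grad f(x) + sum_i lambda_i a_i = (-1, 1)
  -> stationarity FAILS
Primal feasibility (all g_i <= 0): OK
Dual feasibility (all lambda_i >= 0): OK
Complementary slackness (lambda_i * g_i(x) = 0 for all i): OK

Verdict: the first failing condition is stationarity -> stat.

stat


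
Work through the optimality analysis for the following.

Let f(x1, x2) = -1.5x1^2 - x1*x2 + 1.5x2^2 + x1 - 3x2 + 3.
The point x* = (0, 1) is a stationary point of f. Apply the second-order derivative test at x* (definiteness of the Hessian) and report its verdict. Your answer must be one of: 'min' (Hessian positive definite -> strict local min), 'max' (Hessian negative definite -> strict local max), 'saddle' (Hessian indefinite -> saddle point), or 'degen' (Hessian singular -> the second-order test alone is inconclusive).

Compute the Hessian H = grad^2 f:
  H = [[-3, -1], [-1, 3]]
Verify stationarity: grad f(x*) = H x* + g = (0, 0).
Eigenvalues of H: -3.1623, 3.1623.
Eigenvalues have mixed signs, so H is indefinite -> x* is a saddle point.

saddle


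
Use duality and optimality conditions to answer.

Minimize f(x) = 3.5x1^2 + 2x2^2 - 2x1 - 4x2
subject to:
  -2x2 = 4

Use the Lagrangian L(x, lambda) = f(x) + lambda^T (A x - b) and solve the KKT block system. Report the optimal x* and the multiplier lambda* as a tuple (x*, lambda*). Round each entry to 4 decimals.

Form the Lagrangian:
  L(x, lambda) = (1/2) x^T Q x + c^T x + lambda^T (A x - b)
Stationarity (grad_x L = 0): Q x + c + A^T lambda = 0.
Primal feasibility: A x = b.

This gives the KKT block system:
  [ Q   A^T ] [ x     ]   [-c ]
  [ A    0  ] [ lambda ] = [ b ]

Solving the linear system:
  x*      = (0.2857, -2)
  lambda* = (-6)
  f(x*)   = 15.7143

x* = (0.2857, -2), lambda* = (-6)


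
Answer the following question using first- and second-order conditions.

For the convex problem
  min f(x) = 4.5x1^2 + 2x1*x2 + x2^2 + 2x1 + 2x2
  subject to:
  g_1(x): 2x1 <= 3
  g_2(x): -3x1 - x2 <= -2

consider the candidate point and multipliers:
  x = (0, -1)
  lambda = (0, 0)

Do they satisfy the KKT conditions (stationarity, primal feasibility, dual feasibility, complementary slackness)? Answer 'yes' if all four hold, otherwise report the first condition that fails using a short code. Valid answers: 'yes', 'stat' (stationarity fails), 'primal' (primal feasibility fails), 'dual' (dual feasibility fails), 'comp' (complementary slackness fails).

Gradient of f: grad f(x) = Q x + c = (0, 0)
Constraint values g_i(x) = a_i^T x - b_i:
  g_1((0, -1)) = -3
  g_2((0, -1)) = 3
Stationarity residual: grad f(x) + sum_i lambda_i a_i = (0, 0)
  -> stationarity OK
Primal feasibility (all g_i <= 0): FAILS
Dual feasibility (all lambda_i >= 0): OK
Complementary slackness (lambda_i * g_i(x) = 0 for all i): OK

Verdict: the first failing condition is primal_feasibility -> primal.

primal


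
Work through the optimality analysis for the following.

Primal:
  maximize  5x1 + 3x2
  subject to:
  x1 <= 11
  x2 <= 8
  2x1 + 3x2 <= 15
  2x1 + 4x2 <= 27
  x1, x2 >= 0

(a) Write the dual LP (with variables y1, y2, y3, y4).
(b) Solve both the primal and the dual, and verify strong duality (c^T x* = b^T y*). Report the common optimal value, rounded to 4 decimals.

The standard primal-dual pair for 'max c^T x s.t. A x <= b, x >= 0' is:
  Dual:  min b^T y  s.t.  A^T y >= c,  y >= 0.

So the dual LP is:
  minimize  11y1 + 8y2 + 15y3 + 27y4
  subject to:
    y1 + 2y3 + 2y4 >= 5
    y2 + 3y3 + 4y4 >= 3
    y1, y2, y3, y4 >= 0

Solving the primal: x* = (7.5, 0).
  primal value c^T x* = 37.5.
Solving the dual: y* = (0, 0, 2.5, 0).
  dual value b^T y* = 37.5.
Strong duality: c^T x* = b^T y*. Confirmed.

37.5


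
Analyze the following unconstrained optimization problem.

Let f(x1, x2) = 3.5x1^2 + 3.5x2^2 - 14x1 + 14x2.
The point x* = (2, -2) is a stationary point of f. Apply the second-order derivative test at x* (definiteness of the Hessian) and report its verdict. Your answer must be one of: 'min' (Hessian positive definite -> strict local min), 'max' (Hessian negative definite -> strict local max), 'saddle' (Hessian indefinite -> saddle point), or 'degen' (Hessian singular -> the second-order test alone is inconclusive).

Compute the Hessian H = grad^2 f:
  H = [[7, 0], [0, 7]]
Verify stationarity: grad f(x*) = H x* + g = (0, 0).
Eigenvalues of H: 7, 7.
Both eigenvalues > 0, so H is positive definite -> x* is a strict local min.

min


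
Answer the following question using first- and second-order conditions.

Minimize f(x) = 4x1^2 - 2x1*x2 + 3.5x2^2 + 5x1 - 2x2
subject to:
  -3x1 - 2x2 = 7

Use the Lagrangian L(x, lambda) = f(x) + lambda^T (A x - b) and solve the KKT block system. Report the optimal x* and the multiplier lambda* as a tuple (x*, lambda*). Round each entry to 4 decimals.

Form the Lagrangian:
  L(x, lambda) = (1/2) x^T Q x + c^T x + lambda^T (A x - b)
Stationarity (grad_x L = 0): Q x + c + A^T lambda = 0.
Primal feasibility: A x = b.

This gives the KKT block system:
  [ Q   A^T ] [ x     ]   [-c ]
  [ A    0  ] [ lambda ] = [ b ]

Solving the linear system:
  x*      = (-1.7395, -0.8908)
  lambda* = (-2.3782)
  f(x*)   = 4.8655

x* = (-1.7395, -0.8908), lambda* = (-2.3782)


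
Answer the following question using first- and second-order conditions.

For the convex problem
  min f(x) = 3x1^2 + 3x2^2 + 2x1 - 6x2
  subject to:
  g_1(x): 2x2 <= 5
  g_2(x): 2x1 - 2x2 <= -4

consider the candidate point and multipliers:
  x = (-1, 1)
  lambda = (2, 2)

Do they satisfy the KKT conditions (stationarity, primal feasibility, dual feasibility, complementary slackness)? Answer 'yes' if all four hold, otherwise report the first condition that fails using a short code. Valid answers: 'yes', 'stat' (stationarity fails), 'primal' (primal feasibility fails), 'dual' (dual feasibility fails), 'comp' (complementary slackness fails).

Gradient of f: grad f(x) = Q x + c = (-4, 0)
Constraint values g_i(x) = a_i^T x - b_i:
  g_1((-1, 1)) = -3
  g_2((-1, 1)) = 0
Stationarity residual: grad f(x) + sum_i lambda_i a_i = (0, 0)
  -> stationarity OK
Primal feasibility (all g_i <= 0): OK
Dual feasibility (all lambda_i >= 0): OK
Complementary slackness (lambda_i * g_i(x) = 0 for all i): FAILS

Verdict: the first failing condition is complementary_slackness -> comp.

comp


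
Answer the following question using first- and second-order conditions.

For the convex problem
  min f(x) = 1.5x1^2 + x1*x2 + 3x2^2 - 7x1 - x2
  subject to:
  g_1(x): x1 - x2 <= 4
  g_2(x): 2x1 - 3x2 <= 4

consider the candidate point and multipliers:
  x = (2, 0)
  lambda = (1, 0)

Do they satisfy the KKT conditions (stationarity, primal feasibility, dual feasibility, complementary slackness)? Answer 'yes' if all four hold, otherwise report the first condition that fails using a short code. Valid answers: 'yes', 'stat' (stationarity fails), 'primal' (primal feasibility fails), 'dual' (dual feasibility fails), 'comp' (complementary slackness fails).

Gradient of f: grad f(x) = Q x + c = (-1, 1)
Constraint values g_i(x) = a_i^T x - b_i:
  g_1((2, 0)) = -2
  g_2((2, 0)) = 0
Stationarity residual: grad f(x) + sum_i lambda_i a_i = (0, 0)
  -> stationarity OK
Primal feasibility (all g_i <= 0): OK
Dual feasibility (all lambda_i >= 0): OK
Complementary slackness (lambda_i * g_i(x) = 0 for all i): FAILS

Verdict: the first failing condition is complementary_slackness -> comp.

comp


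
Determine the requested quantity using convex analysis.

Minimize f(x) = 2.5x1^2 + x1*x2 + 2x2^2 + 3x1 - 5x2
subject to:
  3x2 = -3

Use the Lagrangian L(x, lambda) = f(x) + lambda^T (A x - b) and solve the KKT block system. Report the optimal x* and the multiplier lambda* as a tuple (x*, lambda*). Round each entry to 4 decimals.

Form the Lagrangian:
  L(x, lambda) = (1/2) x^T Q x + c^T x + lambda^T (A x - b)
Stationarity (grad_x L = 0): Q x + c + A^T lambda = 0.
Primal feasibility: A x = b.

This gives the KKT block system:
  [ Q   A^T ] [ x     ]   [-c ]
  [ A    0  ] [ lambda ] = [ b ]

Solving the linear system:
  x*      = (-0.4, -1)
  lambda* = (3.1333)
  f(x*)   = 6.6

x* = (-0.4, -1), lambda* = (3.1333)


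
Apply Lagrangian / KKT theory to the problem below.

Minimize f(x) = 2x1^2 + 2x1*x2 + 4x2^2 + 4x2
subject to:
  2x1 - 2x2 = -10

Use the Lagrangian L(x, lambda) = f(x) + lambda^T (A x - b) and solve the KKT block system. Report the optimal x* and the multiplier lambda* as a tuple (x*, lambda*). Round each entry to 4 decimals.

Form the Lagrangian:
  L(x, lambda) = (1/2) x^T Q x + c^T x + lambda^T (A x - b)
Stationarity (grad_x L = 0): Q x + c + A^T lambda = 0.
Primal feasibility: A x = b.

This gives the KKT block system:
  [ Q   A^T ] [ x     ]   [-c ]
  [ A    0  ] [ lambda ] = [ b ]

Solving the linear system:
  x*      = (-3.375, 1.625)
  lambda* = (5.125)
  f(x*)   = 28.875

x* = (-3.375, 1.625), lambda* = (5.125)


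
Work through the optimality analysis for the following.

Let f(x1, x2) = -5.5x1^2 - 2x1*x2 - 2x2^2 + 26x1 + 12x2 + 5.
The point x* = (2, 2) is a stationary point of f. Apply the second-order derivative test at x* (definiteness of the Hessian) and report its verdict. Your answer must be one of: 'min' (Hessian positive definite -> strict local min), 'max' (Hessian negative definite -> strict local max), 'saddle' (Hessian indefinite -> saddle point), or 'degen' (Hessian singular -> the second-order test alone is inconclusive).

Compute the Hessian H = grad^2 f:
  H = [[-11, -2], [-2, -4]]
Verify stationarity: grad f(x*) = H x* + g = (0, 0).
Eigenvalues of H: -11.5311, -3.4689.
Both eigenvalues < 0, so H is negative definite -> x* is a strict local max.

max


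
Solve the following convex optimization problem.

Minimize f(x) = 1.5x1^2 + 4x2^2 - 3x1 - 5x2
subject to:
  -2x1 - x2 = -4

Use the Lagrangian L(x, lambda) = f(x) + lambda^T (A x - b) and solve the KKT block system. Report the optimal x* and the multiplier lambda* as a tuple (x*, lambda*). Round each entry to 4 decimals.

Form the Lagrangian:
  L(x, lambda) = (1/2) x^T Q x + c^T x + lambda^T (A x - b)
Stationarity (grad_x L = 0): Q x + c + A^T lambda = 0.
Primal feasibility: A x = b.

This gives the KKT block system:
  [ Q   A^T ] [ x     ]   [-c ]
  [ A    0  ] [ lambda ] = [ b ]

Solving the linear system:
  x*      = (1.6286, 0.7429)
  lambda* = (0.9429)
  f(x*)   = -2.4143

x* = (1.6286, 0.7429), lambda* = (0.9429)


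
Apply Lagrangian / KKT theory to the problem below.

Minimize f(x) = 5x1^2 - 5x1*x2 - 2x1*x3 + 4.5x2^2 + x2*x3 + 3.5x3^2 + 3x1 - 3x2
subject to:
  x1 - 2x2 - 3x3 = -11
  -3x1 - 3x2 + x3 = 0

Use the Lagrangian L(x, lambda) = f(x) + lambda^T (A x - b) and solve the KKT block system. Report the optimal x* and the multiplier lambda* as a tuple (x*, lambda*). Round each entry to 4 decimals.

Form the Lagrangian:
  L(x, lambda) = (1/2) x^T Q x + c^T x + lambda^T (A x - b)
Stationarity (grad_x L = 0): Q x + c + A^T lambda = 0.
Primal feasibility: A x = b.

This gives the KKT block system:
  [ Q   A^T ] [ x     ]   [-c ]
  [ A    0  ] [ lambda ] = [ b ]

Solving the linear system:
  x*      = (-0.1552, 1.1129, 2.873)
  lambda* = (6.8426, -1.0067)
  f(x*)   = 35.7319

x* = (-0.1552, 1.1129, 2.873), lambda* = (6.8426, -1.0067)


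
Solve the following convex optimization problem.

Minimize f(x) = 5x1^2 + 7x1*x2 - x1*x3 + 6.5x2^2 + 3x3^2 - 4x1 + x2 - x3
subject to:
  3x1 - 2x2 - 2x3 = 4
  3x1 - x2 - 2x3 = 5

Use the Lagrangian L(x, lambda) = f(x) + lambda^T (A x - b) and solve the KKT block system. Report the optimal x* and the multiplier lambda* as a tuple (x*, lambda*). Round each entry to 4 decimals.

Form the Lagrangian:
  L(x, lambda) = (1/2) x^T Q x + c^T x + lambda^T (A x - b)
Stationarity (grad_x L = 0): Q x + c + A^T lambda = 0.
Primal feasibility: A x = b.

This gives the KKT block system:
  [ Q   A^T ] [ x     ]   [-c ]
  [ A    0  ] [ lambda ] = [ b ]

Solving the linear system:
  x*      = (1.0976, 1, -1.3537)
  lambda* = (26.7927, -31.9024)
  f(x*)   = 25.1524

x* = (1.0976, 1, -1.3537), lambda* = (26.7927, -31.9024)


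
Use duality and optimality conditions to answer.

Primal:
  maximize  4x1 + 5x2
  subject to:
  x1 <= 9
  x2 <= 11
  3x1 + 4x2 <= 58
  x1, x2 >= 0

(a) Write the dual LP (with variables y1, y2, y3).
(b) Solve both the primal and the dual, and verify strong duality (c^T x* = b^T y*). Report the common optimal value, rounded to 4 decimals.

The standard primal-dual pair for 'max c^T x s.t. A x <= b, x >= 0' is:
  Dual:  min b^T y  s.t.  A^T y >= c,  y >= 0.

So the dual LP is:
  minimize  9y1 + 11y2 + 58y3
  subject to:
    y1 + 3y3 >= 4
    y2 + 4y3 >= 5
    y1, y2, y3 >= 0

Solving the primal: x* = (9, 7.75).
  primal value c^T x* = 74.75.
Solving the dual: y* = (0.25, 0, 1.25).
  dual value b^T y* = 74.75.
Strong duality: c^T x* = b^T y*. Confirmed.

74.75


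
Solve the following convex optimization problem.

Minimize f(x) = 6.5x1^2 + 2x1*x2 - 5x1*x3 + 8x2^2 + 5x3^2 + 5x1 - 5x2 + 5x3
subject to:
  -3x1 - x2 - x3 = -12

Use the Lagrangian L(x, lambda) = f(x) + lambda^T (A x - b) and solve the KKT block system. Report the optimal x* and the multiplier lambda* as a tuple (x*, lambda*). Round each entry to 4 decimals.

Form the Lagrangian:
  L(x, lambda) = (1/2) x^T Q x + c^T x + lambda^T (A x - b)
Stationarity (grad_x L = 0): Q x + c + A^T lambda = 0.
Primal feasibility: A x = b.

This gives the KKT block system:
  [ Q   A^T ] [ x     ]   [-c ]
  [ A    0  ] [ lambda ] = [ b ]

Solving the linear system:
  x*      = (3.0493, 0.6606, 2.1915)
  lambda* = (11.6683)
  f(x*)   = 81.46

x* = (3.0493, 0.6606, 2.1915), lambda* = (11.6683)


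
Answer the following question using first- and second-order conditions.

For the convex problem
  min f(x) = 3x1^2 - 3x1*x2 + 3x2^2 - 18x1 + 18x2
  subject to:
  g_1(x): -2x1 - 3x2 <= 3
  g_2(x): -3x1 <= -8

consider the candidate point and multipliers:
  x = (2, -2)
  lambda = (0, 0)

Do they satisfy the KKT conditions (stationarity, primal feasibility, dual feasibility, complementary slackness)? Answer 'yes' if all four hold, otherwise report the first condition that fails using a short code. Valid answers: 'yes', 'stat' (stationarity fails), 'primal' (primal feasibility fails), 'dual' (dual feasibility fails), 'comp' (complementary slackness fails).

Gradient of f: grad f(x) = Q x + c = (0, 0)
Constraint values g_i(x) = a_i^T x - b_i:
  g_1((2, -2)) = -1
  g_2((2, -2)) = 2
Stationarity residual: grad f(x) + sum_i lambda_i a_i = (0, 0)
  -> stationarity OK
Primal feasibility (all g_i <= 0): FAILS
Dual feasibility (all lambda_i >= 0): OK
Complementary slackness (lambda_i * g_i(x) = 0 for all i): OK

Verdict: the first failing condition is primal_feasibility -> primal.

primal


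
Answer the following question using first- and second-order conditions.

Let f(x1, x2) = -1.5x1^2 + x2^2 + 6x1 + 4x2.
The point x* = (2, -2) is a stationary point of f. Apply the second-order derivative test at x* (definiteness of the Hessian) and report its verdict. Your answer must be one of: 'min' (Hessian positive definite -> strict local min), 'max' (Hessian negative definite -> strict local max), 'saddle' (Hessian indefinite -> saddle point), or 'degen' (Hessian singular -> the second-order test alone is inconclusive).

Compute the Hessian H = grad^2 f:
  H = [[-3, 0], [0, 2]]
Verify stationarity: grad f(x*) = H x* + g = (0, 0).
Eigenvalues of H: -3, 2.
Eigenvalues have mixed signs, so H is indefinite -> x* is a saddle point.

saddle


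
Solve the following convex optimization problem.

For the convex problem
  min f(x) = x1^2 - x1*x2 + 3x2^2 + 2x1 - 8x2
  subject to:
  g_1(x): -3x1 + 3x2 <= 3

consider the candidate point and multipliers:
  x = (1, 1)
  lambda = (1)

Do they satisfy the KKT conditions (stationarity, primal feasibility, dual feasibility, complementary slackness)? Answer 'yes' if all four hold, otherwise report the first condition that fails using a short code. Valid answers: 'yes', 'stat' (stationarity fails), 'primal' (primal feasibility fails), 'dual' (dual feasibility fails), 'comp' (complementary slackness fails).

Gradient of f: grad f(x) = Q x + c = (3, -3)
Constraint values g_i(x) = a_i^T x - b_i:
  g_1((1, 1)) = -3
Stationarity residual: grad f(x) + sum_i lambda_i a_i = (0, 0)
  -> stationarity OK
Primal feasibility (all g_i <= 0): OK
Dual feasibility (all lambda_i >= 0): OK
Complementary slackness (lambda_i * g_i(x) = 0 for all i): FAILS

Verdict: the first failing condition is complementary_slackness -> comp.

comp


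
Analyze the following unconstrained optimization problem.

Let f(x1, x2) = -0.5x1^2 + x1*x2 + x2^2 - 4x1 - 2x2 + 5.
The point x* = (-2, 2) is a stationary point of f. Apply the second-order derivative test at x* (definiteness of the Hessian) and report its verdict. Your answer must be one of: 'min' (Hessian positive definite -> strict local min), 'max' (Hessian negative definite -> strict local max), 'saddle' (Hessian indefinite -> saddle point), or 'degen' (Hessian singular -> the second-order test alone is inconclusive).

Compute the Hessian H = grad^2 f:
  H = [[-1, 1], [1, 2]]
Verify stationarity: grad f(x*) = H x* + g = (0, 0).
Eigenvalues of H: -1.3028, 2.3028.
Eigenvalues have mixed signs, so H is indefinite -> x* is a saddle point.

saddle


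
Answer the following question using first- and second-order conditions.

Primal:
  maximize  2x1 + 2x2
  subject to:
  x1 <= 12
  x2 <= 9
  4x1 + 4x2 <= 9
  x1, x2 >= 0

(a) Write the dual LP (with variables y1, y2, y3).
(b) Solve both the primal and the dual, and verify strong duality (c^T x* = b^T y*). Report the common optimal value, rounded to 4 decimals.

The standard primal-dual pair for 'max c^T x s.t. A x <= b, x >= 0' is:
  Dual:  min b^T y  s.t.  A^T y >= c,  y >= 0.

So the dual LP is:
  minimize  12y1 + 9y2 + 9y3
  subject to:
    y1 + 4y3 >= 2
    y2 + 4y3 >= 2
    y1, y2, y3 >= 0

Solving the primal: x* = (2.25, 0).
  primal value c^T x* = 4.5.
Solving the dual: y* = (0, 0, 0.5).
  dual value b^T y* = 4.5.
Strong duality: c^T x* = b^T y*. Confirmed.

4.5


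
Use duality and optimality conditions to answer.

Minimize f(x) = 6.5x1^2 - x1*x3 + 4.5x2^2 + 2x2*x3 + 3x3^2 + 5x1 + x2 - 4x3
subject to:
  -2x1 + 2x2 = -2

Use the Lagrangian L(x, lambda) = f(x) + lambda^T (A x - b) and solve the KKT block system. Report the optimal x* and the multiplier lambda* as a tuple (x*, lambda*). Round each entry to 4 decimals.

Form the Lagrangian:
  L(x, lambda) = (1/2) x^T Q x + c^T x + lambda^T (A x - b)
Stationarity (grad_x L = 0): Q x + c + A^T lambda = 0.
Primal feasibility: A x = b.

This gives the KKT block system:
  [ Q   A^T ] [ x     ]   [-c ]
  [ A    0  ] [ lambda ] = [ b ]

Solving the linear system:
  x*      = (0.0916, -0.9084, 0.9847)
  lambda* = (2.6031)
  f(x*)   = 0.4084

x* = (0.0916, -0.9084, 0.9847), lambda* = (2.6031)


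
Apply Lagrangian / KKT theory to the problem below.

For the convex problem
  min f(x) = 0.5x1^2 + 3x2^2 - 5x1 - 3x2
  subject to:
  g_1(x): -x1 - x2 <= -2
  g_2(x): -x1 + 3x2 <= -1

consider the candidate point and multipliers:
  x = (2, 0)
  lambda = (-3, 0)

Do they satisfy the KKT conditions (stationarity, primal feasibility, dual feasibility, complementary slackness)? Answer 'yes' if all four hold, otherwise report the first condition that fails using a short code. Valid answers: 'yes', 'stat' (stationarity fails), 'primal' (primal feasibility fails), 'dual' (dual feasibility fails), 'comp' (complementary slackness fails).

Gradient of f: grad f(x) = Q x + c = (-3, -3)
Constraint values g_i(x) = a_i^T x - b_i:
  g_1((2, 0)) = 0
  g_2((2, 0)) = -1
Stationarity residual: grad f(x) + sum_i lambda_i a_i = (0, 0)
  -> stationarity OK
Primal feasibility (all g_i <= 0): OK
Dual feasibility (all lambda_i >= 0): FAILS
Complementary slackness (lambda_i * g_i(x) = 0 for all i): OK

Verdict: the first failing condition is dual_feasibility -> dual.

dual


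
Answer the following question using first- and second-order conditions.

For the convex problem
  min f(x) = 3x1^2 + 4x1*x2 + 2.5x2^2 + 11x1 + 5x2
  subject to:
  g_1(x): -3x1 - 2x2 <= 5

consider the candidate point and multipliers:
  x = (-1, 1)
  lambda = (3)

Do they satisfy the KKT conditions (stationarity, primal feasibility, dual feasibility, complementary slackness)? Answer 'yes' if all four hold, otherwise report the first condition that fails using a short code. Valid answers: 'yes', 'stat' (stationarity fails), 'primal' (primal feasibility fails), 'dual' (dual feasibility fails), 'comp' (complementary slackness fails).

Gradient of f: grad f(x) = Q x + c = (9, 6)
Constraint values g_i(x) = a_i^T x - b_i:
  g_1((-1, 1)) = -4
Stationarity residual: grad f(x) + sum_i lambda_i a_i = (0, 0)
  -> stationarity OK
Primal feasibility (all g_i <= 0): OK
Dual feasibility (all lambda_i >= 0): OK
Complementary slackness (lambda_i * g_i(x) = 0 for all i): FAILS

Verdict: the first failing condition is complementary_slackness -> comp.

comp


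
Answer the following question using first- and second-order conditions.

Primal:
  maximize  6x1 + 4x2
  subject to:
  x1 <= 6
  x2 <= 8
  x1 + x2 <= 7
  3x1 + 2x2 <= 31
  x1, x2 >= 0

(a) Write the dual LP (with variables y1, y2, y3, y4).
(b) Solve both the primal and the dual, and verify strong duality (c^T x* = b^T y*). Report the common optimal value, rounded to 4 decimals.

The standard primal-dual pair for 'max c^T x s.t. A x <= b, x >= 0' is:
  Dual:  min b^T y  s.t.  A^T y >= c,  y >= 0.

So the dual LP is:
  minimize  6y1 + 8y2 + 7y3 + 31y4
  subject to:
    y1 + y3 + 3y4 >= 6
    y2 + y3 + 2y4 >= 4
    y1, y2, y3, y4 >= 0

Solving the primal: x* = (6, 1).
  primal value c^T x* = 40.
Solving the dual: y* = (2, 0, 4, 0).
  dual value b^T y* = 40.
Strong duality: c^T x* = b^T y*. Confirmed.

40


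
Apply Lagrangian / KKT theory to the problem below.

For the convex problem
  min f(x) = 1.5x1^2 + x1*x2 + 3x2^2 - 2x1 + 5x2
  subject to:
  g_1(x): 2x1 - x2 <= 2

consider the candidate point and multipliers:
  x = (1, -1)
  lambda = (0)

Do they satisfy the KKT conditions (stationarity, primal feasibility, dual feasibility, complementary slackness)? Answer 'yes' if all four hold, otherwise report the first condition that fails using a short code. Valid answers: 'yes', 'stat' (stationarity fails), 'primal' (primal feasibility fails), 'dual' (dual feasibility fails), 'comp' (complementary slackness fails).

Gradient of f: grad f(x) = Q x + c = (0, 0)
Constraint values g_i(x) = a_i^T x - b_i:
  g_1((1, -1)) = 1
Stationarity residual: grad f(x) + sum_i lambda_i a_i = (0, 0)
  -> stationarity OK
Primal feasibility (all g_i <= 0): FAILS
Dual feasibility (all lambda_i >= 0): OK
Complementary slackness (lambda_i * g_i(x) = 0 for all i): OK

Verdict: the first failing condition is primal_feasibility -> primal.

primal


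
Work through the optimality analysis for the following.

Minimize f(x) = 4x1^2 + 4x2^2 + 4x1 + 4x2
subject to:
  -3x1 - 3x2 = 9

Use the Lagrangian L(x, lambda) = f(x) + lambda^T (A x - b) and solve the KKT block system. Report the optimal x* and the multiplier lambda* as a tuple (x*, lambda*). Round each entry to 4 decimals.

Form the Lagrangian:
  L(x, lambda) = (1/2) x^T Q x + c^T x + lambda^T (A x - b)
Stationarity (grad_x L = 0): Q x + c + A^T lambda = 0.
Primal feasibility: A x = b.

This gives the KKT block system:
  [ Q   A^T ] [ x     ]   [-c ]
  [ A    0  ] [ lambda ] = [ b ]

Solving the linear system:
  x*      = (-1.5, -1.5)
  lambda* = (-2.6667)
  f(x*)   = 6

x* = (-1.5, -1.5), lambda* = (-2.6667)


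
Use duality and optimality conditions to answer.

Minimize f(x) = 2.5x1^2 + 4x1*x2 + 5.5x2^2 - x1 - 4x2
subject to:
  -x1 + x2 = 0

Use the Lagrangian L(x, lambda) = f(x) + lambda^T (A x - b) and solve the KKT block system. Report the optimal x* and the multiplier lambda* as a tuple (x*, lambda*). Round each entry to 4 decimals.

Form the Lagrangian:
  L(x, lambda) = (1/2) x^T Q x + c^T x + lambda^T (A x - b)
Stationarity (grad_x L = 0): Q x + c + A^T lambda = 0.
Primal feasibility: A x = b.

This gives the KKT block system:
  [ Q   A^T ] [ x     ]   [-c ]
  [ A    0  ] [ lambda ] = [ b ]

Solving the linear system:
  x*      = (0.2083, 0.2083)
  lambda* = (0.875)
  f(x*)   = -0.5208

x* = (0.2083, 0.2083), lambda* = (0.875)


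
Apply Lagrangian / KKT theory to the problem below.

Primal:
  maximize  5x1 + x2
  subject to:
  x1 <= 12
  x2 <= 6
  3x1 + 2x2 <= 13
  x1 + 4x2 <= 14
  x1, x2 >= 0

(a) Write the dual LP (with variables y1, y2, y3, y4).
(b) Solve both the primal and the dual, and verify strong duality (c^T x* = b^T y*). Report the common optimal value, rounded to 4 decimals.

The standard primal-dual pair for 'max c^T x s.t. A x <= b, x >= 0' is:
  Dual:  min b^T y  s.t.  A^T y >= c,  y >= 0.

So the dual LP is:
  minimize  12y1 + 6y2 + 13y3 + 14y4
  subject to:
    y1 + 3y3 + y4 >= 5
    y2 + 2y3 + 4y4 >= 1
    y1, y2, y3, y4 >= 0

Solving the primal: x* = (4.3333, 0).
  primal value c^T x* = 21.6667.
Solving the dual: y* = (0, 0, 1.6667, 0).
  dual value b^T y* = 21.6667.
Strong duality: c^T x* = b^T y*. Confirmed.

21.6667


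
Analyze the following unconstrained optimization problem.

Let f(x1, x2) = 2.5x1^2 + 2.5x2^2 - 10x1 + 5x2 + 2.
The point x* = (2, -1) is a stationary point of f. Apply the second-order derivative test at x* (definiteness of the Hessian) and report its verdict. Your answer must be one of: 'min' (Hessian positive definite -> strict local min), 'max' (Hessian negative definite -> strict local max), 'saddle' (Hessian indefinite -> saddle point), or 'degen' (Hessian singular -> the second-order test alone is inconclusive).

Compute the Hessian H = grad^2 f:
  H = [[5, 0], [0, 5]]
Verify stationarity: grad f(x*) = H x* + g = (0, 0).
Eigenvalues of H: 5, 5.
Both eigenvalues > 0, so H is positive definite -> x* is a strict local min.

min


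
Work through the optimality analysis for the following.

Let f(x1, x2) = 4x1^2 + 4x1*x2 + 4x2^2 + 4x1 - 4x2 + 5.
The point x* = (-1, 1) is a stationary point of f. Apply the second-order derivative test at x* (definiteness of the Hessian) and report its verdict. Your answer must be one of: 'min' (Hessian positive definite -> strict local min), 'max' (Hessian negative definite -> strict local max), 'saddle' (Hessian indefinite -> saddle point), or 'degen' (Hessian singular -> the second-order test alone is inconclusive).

Compute the Hessian H = grad^2 f:
  H = [[8, 4], [4, 8]]
Verify stationarity: grad f(x*) = H x* + g = (0, 0).
Eigenvalues of H: 4, 12.
Both eigenvalues > 0, so H is positive definite -> x* is a strict local min.

min


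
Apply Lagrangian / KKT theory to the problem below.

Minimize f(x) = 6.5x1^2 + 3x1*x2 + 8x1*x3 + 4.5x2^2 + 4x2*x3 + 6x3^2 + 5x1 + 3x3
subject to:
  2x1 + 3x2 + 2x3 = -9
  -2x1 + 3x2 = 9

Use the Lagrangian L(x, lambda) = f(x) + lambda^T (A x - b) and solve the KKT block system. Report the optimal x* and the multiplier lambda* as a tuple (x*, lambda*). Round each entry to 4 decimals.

Form the Lagrangian:
  L(x, lambda) = (1/2) x^T Q x + c^T x + lambda^T (A x - b)
Stationarity (grad_x L = 0): Q x + c + A^T lambda = 0.
Primal feasibility: A x = b.

This gives the KKT block system:
  [ Q   A^T ] [ x     ]   [-c ]
  [ A    0  ] [ lambda ] = [ b ]

Solving the linear system:
  x*      = (-4.6329, -0.0886, 0.2658)
  lambda* = (15.6139, -11.0696)
  f(x*)   = 108.8924

x* = (-4.6329, -0.0886, 0.2658), lambda* = (15.6139, -11.0696)


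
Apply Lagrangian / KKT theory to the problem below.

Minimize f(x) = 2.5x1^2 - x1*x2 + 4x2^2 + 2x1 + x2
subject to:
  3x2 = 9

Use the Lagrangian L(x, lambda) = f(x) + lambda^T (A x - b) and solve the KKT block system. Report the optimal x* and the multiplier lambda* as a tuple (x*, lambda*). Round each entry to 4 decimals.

Form the Lagrangian:
  L(x, lambda) = (1/2) x^T Q x + c^T x + lambda^T (A x - b)
Stationarity (grad_x L = 0): Q x + c + A^T lambda = 0.
Primal feasibility: A x = b.

This gives the KKT block system:
  [ Q   A^T ] [ x     ]   [-c ]
  [ A    0  ] [ lambda ] = [ b ]

Solving the linear system:
  x*      = (0.2, 3)
  lambda* = (-8.2667)
  f(x*)   = 38.9

x* = (0.2, 3), lambda* = (-8.2667)


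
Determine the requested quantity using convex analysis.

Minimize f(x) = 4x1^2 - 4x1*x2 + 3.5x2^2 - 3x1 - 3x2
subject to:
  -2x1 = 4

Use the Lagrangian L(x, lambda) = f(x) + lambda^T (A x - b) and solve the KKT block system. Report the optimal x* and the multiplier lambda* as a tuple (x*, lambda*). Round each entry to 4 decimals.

Form the Lagrangian:
  L(x, lambda) = (1/2) x^T Q x + c^T x + lambda^T (A x - b)
Stationarity (grad_x L = 0): Q x + c + A^T lambda = 0.
Primal feasibility: A x = b.

This gives the KKT block system:
  [ Q   A^T ] [ x     ]   [-c ]
  [ A    0  ] [ lambda ] = [ b ]

Solving the linear system:
  x*      = (-2, -0.7143)
  lambda* = (-8.0714)
  f(x*)   = 20.2143

x* = (-2, -0.7143), lambda* = (-8.0714)


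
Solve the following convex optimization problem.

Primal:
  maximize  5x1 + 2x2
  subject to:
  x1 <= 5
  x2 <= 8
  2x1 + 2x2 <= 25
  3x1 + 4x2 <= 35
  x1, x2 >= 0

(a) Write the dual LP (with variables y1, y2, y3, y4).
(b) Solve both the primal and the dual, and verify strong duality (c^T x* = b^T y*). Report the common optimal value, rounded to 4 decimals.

The standard primal-dual pair for 'max c^T x s.t. A x <= b, x >= 0' is:
  Dual:  min b^T y  s.t.  A^T y >= c,  y >= 0.

So the dual LP is:
  minimize  5y1 + 8y2 + 25y3 + 35y4
  subject to:
    y1 + 2y3 + 3y4 >= 5
    y2 + 2y3 + 4y4 >= 2
    y1, y2, y3, y4 >= 0

Solving the primal: x* = (5, 5).
  primal value c^T x* = 35.
Solving the dual: y* = (3.5, 0, 0, 0.5).
  dual value b^T y* = 35.
Strong duality: c^T x* = b^T y*. Confirmed.

35


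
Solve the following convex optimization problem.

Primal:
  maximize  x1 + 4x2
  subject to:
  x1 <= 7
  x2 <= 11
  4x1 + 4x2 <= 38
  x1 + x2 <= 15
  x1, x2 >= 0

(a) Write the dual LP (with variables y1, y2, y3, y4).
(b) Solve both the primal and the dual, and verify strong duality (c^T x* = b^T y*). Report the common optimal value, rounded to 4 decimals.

The standard primal-dual pair for 'max c^T x s.t. A x <= b, x >= 0' is:
  Dual:  min b^T y  s.t.  A^T y >= c,  y >= 0.

So the dual LP is:
  minimize  7y1 + 11y2 + 38y3 + 15y4
  subject to:
    y1 + 4y3 + y4 >= 1
    y2 + 4y3 + y4 >= 4
    y1, y2, y3, y4 >= 0

Solving the primal: x* = (0, 9.5).
  primal value c^T x* = 38.
Solving the dual: y* = (0, 0, 1, 0).
  dual value b^T y* = 38.
Strong duality: c^T x* = b^T y*. Confirmed.

38


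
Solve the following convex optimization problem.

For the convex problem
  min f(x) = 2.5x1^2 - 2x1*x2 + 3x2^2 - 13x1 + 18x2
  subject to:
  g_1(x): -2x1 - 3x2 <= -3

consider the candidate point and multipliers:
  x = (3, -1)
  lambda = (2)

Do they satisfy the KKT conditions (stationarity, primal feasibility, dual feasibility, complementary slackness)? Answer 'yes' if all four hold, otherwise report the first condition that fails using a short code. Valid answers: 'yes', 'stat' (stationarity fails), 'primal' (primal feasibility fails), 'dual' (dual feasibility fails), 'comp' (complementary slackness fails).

Gradient of f: grad f(x) = Q x + c = (4, 6)
Constraint values g_i(x) = a_i^T x - b_i:
  g_1((3, -1)) = 0
Stationarity residual: grad f(x) + sum_i lambda_i a_i = (0, 0)
  -> stationarity OK
Primal feasibility (all g_i <= 0): OK
Dual feasibility (all lambda_i >= 0): OK
Complementary slackness (lambda_i * g_i(x) = 0 for all i): OK

Verdict: yes, KKT holds.

yes


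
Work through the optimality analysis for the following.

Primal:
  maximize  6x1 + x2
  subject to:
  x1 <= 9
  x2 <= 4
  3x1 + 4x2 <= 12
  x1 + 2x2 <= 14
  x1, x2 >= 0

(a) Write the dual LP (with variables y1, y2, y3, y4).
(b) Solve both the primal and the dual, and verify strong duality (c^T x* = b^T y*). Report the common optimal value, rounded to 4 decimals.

The standard primal-dual pair for 'max c^T x s.t. A x <= b, x >= 0' is:
  Dual:  min b^T y  s.t.  A^T y >= c,  y >= 0.

So the dual LP is:
  minimize  9y1 + 4y2 + 12y3 + 14y4
  subject to:
    y1 + 3y3 + y4 >= 6
    y2 + 4y3 + 2y4 >= 1
    y1, y2, y3, y4 >= 0

Solving the primal: x* = (4, 0).
  primal value c^T x* = 24.
Solving the dual: y* = (0, 0, 2, 0).
  dual value b^T y* = 24.
Strong duality: c^T x* = b^T y*. Confirmed.

24


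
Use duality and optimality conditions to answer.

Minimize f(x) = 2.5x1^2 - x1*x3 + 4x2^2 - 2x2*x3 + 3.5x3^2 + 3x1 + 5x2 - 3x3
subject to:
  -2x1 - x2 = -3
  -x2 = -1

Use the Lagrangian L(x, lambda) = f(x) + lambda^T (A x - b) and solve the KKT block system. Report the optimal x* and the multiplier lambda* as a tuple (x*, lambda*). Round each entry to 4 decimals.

Form the Lagrangian:
  L(x, lambda) = (1/2) x^T Q x + c^T x + lambda^T (A x - b)
Stationarity (grad_x L = 0): Q x + c + A^T lambda = 0.
Primal feasibility: A x = b.

This gives the KKT block system:
  [ Q   A^T ] [ x     ]   [-c ]
  [ A    0  ] [ lambda ] = [ b ]

Solving the linear system:
  x*      = (1, 1, 0.8571)
  lambda* = (3.5714, 7.7143)
  f(x*)   = 11.9286

x* = (1, 1, 0.8571), lambda* = (3.5714, 7.7143)


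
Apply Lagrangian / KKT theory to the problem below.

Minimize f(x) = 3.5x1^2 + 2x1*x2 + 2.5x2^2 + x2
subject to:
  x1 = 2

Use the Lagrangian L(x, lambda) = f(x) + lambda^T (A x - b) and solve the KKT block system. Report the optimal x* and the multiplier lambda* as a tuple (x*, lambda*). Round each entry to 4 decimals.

Form the Lagrangian:
  L(x, lambda) = (1/2) x^T Q x + c^T x + lambda^T (A x - b)
Stationarity (grad_x L = 0): Q x + c + A^T lambda = 0.
Primal feasibility: A x = b.

This gives the KKT block system:
  [ Q   A^T ] [ x     ]   [-c ]
  [ A    0  ] [ lambda ] = [ b ]

Solving the linear system:
  x*      = (2, -1)
  lambda* = (-12)
  f(x*)   = 11.5

x* = (2, -1), lambda* = (-12)


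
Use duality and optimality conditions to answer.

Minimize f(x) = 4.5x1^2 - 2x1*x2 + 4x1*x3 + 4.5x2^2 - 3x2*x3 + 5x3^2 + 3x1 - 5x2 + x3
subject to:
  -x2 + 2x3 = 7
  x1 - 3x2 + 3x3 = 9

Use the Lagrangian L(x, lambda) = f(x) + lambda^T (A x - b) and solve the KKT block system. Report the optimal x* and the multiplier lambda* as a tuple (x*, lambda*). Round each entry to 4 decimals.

Form the Lagrangian:
  L(x, lambda) = (1/2) x^T Q x + c^T x + lambda^T (A x - b)
Stationarity (grad_x L = 0): Q x + c + A^T lambda = 0.
Primal feasibility: A x = b.

This gives the KKT block system:
  [ Q   A^T ] [ x     ]   [-c ]
  [ A    0  ] [ lambda ] = [ b ]

Solving the linear system:
  x*      = (-1.9043, -0.2696, 3.3652)
  lambda* = (-14.1304, 0.1391)
  f(x*)   = 48.3304

x* = (-1.9043, -0.2696, 3.3652), lambda* = (-14.1304, 0.1391)
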